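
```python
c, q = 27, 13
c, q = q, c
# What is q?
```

Trace:
`c, q = 27, 13` → c = 27; q = 13
`c, q = q, c` → c = 13; q = 27
So q = 27

Answer: 27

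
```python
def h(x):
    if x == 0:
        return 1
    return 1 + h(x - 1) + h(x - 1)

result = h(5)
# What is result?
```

h(x) = 1 + 2·h(x-1), h(0)=1. Closed form: (1+1)·2^5 - 1 = 63.

Answer: 63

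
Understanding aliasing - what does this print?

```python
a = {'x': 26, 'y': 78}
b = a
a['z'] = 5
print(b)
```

Key concept: dict aliasing.
Step by step:
`a = {'x': 26, 'y': 78}` → a = {'x': 26, 'y': 78}
`b = a` → b = {'x': 26, 'y': 78} (same object as a)
`a['z'] = 5` → a = {'x': 26, 'y': 78, 'z': 5} (same object as b); b = {'x': 26, 'y': 78, 'z': 5} (same object as a)
`print(b)` → prints {'x': 26, 'y': 78, 'z': 5}

Answer: {'x': 26, 'y': 78, 'z': 5}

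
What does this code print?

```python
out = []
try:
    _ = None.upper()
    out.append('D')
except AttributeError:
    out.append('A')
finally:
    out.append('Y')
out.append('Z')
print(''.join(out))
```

Execution trace: 'A' (except AttributeError) → 'Y' (finally) → 'Z' (after the try/except). Output: AYZ

Answer: AYZ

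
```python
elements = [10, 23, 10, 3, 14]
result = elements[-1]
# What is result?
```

Trace:
`elements = [10, 23, 10, 3, 14]` → elements = [10, 23, 10, 3, 14]
`result = elements[-1]` → result = 14
So result = 14

Answer: 14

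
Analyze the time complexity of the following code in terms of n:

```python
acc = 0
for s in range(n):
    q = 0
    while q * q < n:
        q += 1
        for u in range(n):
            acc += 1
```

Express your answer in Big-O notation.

Each loop level contributes: n × √n × n. Multiplying the contributions gives O(n^2√n).

Answer: O(n^2√n)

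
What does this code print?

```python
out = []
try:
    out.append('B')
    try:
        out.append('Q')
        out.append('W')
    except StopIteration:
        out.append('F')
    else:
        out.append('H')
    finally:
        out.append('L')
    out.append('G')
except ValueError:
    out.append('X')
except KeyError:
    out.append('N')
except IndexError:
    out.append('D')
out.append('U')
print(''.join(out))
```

Execution trace: 'B' (try body) → 'Q' (inner try body) → 'W' (inner try body, no exception) → 'H' (inner else) → 'L' (inner finally) → 'G' (try body, no exception) → 'U' (after the try/except). Output: BQWHLGU

Answer: BQWHLGU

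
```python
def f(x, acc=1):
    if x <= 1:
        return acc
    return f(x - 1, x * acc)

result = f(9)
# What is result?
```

Accumulator trace (n, acc): (9, 1) -> (8, 9) -> (7, 72) -> (6, 504) -> (5, 3024) -> (4, 15120) -> (3, 60480) -> (2, 181440) -> (1, 362880) -> return 362880

Answer: 362880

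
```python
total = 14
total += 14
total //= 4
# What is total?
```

Trace:
`total = 14` → total = 14
`total += 14` → total = 28
`total //= 4` → total = 7
So total = 7

Answer: 7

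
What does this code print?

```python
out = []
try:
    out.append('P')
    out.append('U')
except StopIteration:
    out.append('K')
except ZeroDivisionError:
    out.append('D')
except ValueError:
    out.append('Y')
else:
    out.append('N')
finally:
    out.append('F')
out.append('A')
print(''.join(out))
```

Execution trace: 'P' (try body) → 'U' (try body, no exception) → 'N' (else) → 'F' (finally) → 'A' (after the try/except). Output: PUNFA

Answer: PUNFA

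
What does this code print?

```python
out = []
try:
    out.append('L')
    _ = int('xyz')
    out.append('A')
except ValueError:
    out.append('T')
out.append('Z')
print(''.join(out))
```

Execution trace: 'L' (try body) → 'T' (except ValueError) → 'Z' (after the try/except). Output: LTZ

Answer: LTZ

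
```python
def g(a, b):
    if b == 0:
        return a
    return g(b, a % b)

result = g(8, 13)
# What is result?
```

g(8, 13) -> g(13, 8) -> g(8, 5) -> g(5, 3) -> g(3, 2) -> g(2, 1) -> g(1, 0) -> 1

Answer: 1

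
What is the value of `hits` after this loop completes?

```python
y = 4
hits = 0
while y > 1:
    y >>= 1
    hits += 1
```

Count right shifts until 1
`hits` takes the values: 0 → 1 → 2

Answer: 2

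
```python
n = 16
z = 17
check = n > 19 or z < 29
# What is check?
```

Trace:
`n = 16` → n = 16
`z = 17` → z = 17
`check = n > 19 or z < 29` → check = True
So check = True

Answer: True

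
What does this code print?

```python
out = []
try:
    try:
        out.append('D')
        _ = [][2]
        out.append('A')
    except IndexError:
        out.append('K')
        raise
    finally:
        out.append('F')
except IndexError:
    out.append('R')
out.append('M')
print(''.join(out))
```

Execution trace: 'D' (inner try body) → 'K' (inner except IndexError) → 'F' (inner finally) → 'R' (outer except IndexError) → 'M' (after the try/except). Output: DKFRM

Answer: DKFRM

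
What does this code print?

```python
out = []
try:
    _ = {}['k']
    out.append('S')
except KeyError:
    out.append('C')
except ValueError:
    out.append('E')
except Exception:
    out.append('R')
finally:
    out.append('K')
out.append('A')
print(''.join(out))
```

Execution trace: 'C' (except KeyError) → 'K' (finally) → 'A' (after the try/except). Output: CKA

Answer: CKA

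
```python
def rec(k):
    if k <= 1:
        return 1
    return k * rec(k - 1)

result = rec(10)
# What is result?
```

rec(10) = 10 * 9 * 8 * 7 * 6 * 5 * 4 * 3 * 2 * 1 = 3628800

Answer: 3628800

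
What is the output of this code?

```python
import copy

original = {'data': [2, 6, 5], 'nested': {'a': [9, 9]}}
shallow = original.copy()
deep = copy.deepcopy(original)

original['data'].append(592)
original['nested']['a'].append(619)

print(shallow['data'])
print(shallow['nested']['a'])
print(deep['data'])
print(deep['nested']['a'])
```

Key concept: comparing shallow vs deep copy.
Step by step:
`original = {'data': [2, 6, 5], 'nested': {'a': [9, 9]}}` → original = {'data': [2, 6, 5], 'nested': {'a': [9, 9]}}
`shallow = original.copy()` → shallow = {'data': [2, 6, 5], 'nested': {'a': [9, 9]}}
`deep = copy.deepcopy(original)` → deep = {'data': [2, 6, 5], 'nested': {'a': [9, 9]}}
`original['data'].append(592)` → original = {'data': [2, 6, 5, 592], 'nested': {'a': [9, 9]}}; shallow = {'data': [2, 6, 5, 592], 'nested': {'a': [9, 9]}}
`original['nested']['a'].append(619)` → original = {'data': [2, 6, 5, 592], 'nested': {'a': [9, 9, 619]}}; shallow = {'data': [2, 6, 5, 592], 'nested': {'a': [9, 9, 619]}}
`print(shallow['data'])` → prints [2, 6, 5, 592]
`print(shallow['nested']['a'])` → prints [9, 9, 619]
`print(deep['data'])` → prints [2, 6, 5]
`print(deep['nested']['a'])` → prints [9, 9]

Answer:
[2, 6, 5, 592]
[9, 9, 619]
[2, 6, 5]
[9, 9]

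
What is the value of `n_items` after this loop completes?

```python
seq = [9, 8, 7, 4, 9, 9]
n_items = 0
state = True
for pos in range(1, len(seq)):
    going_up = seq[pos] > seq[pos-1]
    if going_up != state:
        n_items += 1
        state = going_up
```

Count direction changes in [9, 8, 7, 4, 9, 9]
`n_items` takes the values: 0 → 1 → 2 → 3

Answer: 3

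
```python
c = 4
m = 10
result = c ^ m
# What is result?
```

Trace:
`c = 4` → c = 4
`m = 10` → m = 10
`result = c ^ m` → result = 14
So result = 14

Answer: 14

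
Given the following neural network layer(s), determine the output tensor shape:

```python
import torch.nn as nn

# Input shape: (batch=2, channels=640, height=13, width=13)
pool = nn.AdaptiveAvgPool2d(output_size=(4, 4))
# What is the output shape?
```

Input: (2, 640, 13, 13) -> Output: (2, 640, 4, 4)

Answer: (2, 640, 4, 4)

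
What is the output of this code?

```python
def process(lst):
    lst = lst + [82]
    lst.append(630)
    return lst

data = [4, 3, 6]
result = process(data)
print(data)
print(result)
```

Key concept: rebinding parameter vs mutation.
Step by step:
`data = [4, 3, 6]` → data = [4, 3, 6]
`result = process(data)` → result = [4, 3, 6, 82, 630]
`print(data)` → prints [4, 3, 6]
`print(result)` → prints [4, 3, 6, 82, 630]

Answer:
[4, 3, 6]
[4, 3, 6, 82, 630]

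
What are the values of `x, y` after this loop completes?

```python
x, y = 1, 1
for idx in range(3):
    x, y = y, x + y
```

Fibonacci: after 3 iterations
`x, y` takes the values: (1, 1) → (1, 2) → (2, 3) → (3, 5)

Answer: 3, 5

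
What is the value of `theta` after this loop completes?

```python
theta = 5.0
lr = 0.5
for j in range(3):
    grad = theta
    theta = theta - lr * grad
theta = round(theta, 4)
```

Gradient descent: w = 5.0 * (1 - 0.5)^3
`theta` takes the values: 5.0 → 2.5 → 1.25 → 0.625

Answer: 0.625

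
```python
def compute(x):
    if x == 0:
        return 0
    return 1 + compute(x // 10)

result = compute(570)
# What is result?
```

Count of digits of 570: 3

Answer: 3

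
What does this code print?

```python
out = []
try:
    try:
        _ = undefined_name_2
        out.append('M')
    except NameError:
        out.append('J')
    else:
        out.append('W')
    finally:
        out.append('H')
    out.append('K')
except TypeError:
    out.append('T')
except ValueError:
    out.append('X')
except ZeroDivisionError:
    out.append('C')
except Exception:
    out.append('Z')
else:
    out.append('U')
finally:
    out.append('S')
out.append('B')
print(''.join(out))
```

Execution trace: 'J' (inner except NameError) → 'H' (inner finally) → 'K' (try body, no exception) → 'U' (else) → 'S' (finally) → 'B' (after the try/except). Output: JHKUSB

Answer: JHKUSB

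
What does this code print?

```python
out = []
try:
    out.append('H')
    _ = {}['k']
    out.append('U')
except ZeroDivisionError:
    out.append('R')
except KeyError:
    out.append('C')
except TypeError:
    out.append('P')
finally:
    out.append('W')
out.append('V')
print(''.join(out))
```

Execution trace: 'H' (try body) → 'C' (except KeyError) → 'W' (finally) → 'V' (after the try/except). Output: HCWV

Answer: HCWV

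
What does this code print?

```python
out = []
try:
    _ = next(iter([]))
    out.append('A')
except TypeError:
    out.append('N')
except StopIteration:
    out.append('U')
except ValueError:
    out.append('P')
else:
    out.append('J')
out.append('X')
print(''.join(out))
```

Execution trace: 'U' (except StopIteration) → 'X' (after the try/except). Output: UX

Answer: UX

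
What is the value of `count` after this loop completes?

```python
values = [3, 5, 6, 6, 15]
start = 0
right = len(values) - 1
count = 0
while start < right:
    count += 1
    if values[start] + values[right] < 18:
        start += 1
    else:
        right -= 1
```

Steps to find pair summing to 18
`count` takes the values: 0 → 1 → 2 → 3 → 4

Answer: 4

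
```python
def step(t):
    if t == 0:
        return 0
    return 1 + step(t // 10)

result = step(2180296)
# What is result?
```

Count of digits of 2180296: 7

Answer: 7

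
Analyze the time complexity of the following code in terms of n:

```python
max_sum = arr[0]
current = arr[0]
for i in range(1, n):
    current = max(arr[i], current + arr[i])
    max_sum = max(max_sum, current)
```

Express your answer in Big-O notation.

This is Kadane's algorithm for maximum subarray. Time complexity: O(n).

Answer: O(n)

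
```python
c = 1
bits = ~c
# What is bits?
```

Trace:
`c = 1` → c = 1
`bits = ~c` → bits = -2
So bits = -2

Answer: -2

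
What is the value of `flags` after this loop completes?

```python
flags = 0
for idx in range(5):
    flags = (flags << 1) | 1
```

Build 5 consecutive 1-bits: 0b11111
`flags` takes the values: 0 → 1 → 3 → 7 → 15 → 31

Answer: 31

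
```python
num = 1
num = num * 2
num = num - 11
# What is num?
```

Trace:
`num = 1` → num = 1
`num = num * 2` → num = 2
`num = num - 11` → num = -9
So num = -9

Answer: -9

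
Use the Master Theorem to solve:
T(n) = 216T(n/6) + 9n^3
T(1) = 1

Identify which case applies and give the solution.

a=216, b=6, f(n)=9n^3. log_6(216) = 3. Since c=3 = 3, Case 2 applies: T(n) = Θ(n^log_b(a) · log n) = O(n^3 log n).

Answer: O(n^3 log n) - Case 2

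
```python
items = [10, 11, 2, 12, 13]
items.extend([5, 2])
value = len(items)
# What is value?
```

Trace:
`items = [10, 11, 2, 12, 13]` → items = [10, 11, 2, 12, 13]
`items.extend([5, 2])` → items = [10, 11, 2, 12, 13, 5, 2]
`value = len(items)` → value = 7
So value = 7

Answer: 7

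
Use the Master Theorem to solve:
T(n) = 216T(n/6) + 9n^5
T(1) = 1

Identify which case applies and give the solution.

a=216, b=6, f(n)=9n^5. log_6(216) = 3. Since c=5 > 3 and the regularity condition holds (216(n/6)^5 = (216/6^5)n^5 with 216/6^5 < 1), Case 3 applies: T(n) = Θ(f(n)) = O(n^5).

Answer: O(n^5) - Case 3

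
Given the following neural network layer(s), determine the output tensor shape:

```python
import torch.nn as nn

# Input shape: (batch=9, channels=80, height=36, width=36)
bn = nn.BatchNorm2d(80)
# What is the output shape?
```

Input: (9, 80, 36, 36) -> Output: (9, 80, 36, 36)

Answer: (9, 80, 36, 36)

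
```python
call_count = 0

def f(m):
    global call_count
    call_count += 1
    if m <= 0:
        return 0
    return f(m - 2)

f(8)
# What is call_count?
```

Linear recursion stepping by 2: 5 calls from m=8 down to ≤0.

Answer: 5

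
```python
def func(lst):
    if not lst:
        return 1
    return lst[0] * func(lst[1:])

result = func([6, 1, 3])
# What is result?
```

Product over [6, 1, 3] = 6 * 1 * 3 = 18

Answer: 18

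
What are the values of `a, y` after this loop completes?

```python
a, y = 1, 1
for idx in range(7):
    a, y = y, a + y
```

Fibonacci: after 7 iterations
`a, y` takes the values: (1, 1) → (1, 2) → (2, 3) → (3, 5) → (5, 8) → (8, 13) → (13, 21) → (21, 34)

Answer: 21, 34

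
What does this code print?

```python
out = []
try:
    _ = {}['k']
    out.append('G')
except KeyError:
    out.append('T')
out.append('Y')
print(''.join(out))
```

Execution trace: 'T' (except KeyError) → 'Y' (after the try/except). Output: TY

Answer: TY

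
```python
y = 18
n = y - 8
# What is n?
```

Trace:
`y = 18` → y = 18
`n = y - 8` → n = 10
So n = 10

Answer: 10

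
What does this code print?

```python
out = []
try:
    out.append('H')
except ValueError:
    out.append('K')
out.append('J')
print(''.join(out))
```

Execution trace: 'H' (try body, no exception) → 'J' (after the try/except). Output: HJ

Answer: HJ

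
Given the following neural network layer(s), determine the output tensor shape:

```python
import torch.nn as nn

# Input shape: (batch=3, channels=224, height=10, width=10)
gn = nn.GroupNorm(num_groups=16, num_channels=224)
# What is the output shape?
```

Input: (3, 224, 10, 10) -> Output: (3, 224, 10, 10)

Answer: (3, 224, 10, 10)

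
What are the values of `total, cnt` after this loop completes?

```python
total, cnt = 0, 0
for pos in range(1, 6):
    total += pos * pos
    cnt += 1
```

Sum of squares and count
`total, cnt` takes the values: (0, 0) → (1, 0) → (1, 1) → (5, 1) → (5, 2) → (14, 2) → (14, 3) → (30, 3) → (30, 4) → (55, 4) → (55, 5)

Answer: 55, 5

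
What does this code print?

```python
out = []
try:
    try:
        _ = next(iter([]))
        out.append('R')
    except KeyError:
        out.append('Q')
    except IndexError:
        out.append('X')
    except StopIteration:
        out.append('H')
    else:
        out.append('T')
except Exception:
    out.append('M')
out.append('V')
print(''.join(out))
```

Execution trace: 'H' (inner except StopIteration) → 'V' (after the try/except). Output: HV

Answer: HV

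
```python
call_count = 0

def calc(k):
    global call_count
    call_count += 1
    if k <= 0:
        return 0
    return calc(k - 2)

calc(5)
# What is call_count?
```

Linear recursion stepping by 2: 4 calls from k=5 down to ≤0.

Answer: 4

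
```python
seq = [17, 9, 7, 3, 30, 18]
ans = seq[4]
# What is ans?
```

Trace:
`seq = [17, 9, 7, 3, 30, 18]` → seq = [17, 9, 7, 3, 30, 18]
`ans = seq[4]` → ans = 30
So ans = 30

Answer: 30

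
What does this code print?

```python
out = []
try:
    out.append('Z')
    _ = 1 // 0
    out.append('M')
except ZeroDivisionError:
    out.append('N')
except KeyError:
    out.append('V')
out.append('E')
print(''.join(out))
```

Execution trace: 'Z' (try body) → 'N' (except ZeroDivisionError) → 'E' (after the try/except). Output: ZNE

Answer: ZNE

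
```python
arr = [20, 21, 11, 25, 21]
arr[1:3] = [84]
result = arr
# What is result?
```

Trace:
`arr = [20, 21, 11, 25, 21]` → arr = [20, 21, 11, 25, 21]
`arr[1:3] = [84]` → arr = [20, 84, 25, 21]
`result = arr` → result = [20, 84, 25, 21]
So result = [20, 84, 25, 21]

Answer: [20, 84, 25, 21]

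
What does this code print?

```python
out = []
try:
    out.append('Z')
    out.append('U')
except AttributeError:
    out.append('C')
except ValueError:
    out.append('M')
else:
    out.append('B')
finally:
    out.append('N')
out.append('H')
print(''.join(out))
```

Execution trace: 'Z' (try body) → 'U' (try body, no exception) → 'B' (else) → 'N' (finally) → 'H' (after the try/except). Output: ZUBNH

Answer: ZUBNH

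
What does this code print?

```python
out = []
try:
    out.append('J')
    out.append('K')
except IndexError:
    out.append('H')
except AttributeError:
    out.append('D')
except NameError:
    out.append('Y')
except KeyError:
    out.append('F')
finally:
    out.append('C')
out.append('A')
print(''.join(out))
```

Execution trace: 'J' (try body) → 'K' (try body, no exception) → 'C' (finally) → 'A' (after the try/except). Output: JKCA

Answer: JKCA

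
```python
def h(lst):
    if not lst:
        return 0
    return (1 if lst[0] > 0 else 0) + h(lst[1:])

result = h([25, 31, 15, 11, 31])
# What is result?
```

Count of positive elements in [25, 31, 15, 11, 31] = 5

Answer: 5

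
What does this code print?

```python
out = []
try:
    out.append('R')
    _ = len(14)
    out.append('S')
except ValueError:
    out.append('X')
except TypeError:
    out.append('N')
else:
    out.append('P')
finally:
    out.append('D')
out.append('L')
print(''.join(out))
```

Execution trace: 'R' (try body) → 'N' (except TypeError) → 'D' (finally) → 'L' (after the try/except). Output: RNDL

Answer: RNDL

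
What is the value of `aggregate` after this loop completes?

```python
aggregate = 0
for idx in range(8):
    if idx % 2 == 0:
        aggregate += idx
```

Sum of even numbers 0 to 7
`aggregate` takes the values: 0 → 2 → 6 → 12

Answer: 12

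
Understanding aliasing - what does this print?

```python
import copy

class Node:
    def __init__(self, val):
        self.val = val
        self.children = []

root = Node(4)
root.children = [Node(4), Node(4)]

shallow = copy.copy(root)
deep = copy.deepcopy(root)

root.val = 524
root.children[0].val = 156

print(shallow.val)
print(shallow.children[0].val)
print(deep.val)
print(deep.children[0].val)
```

Key concept: deep copy with custom objects.
Step by step:
`root = Node(4)` → root = Node(val=4, children=[])
`root.children = [Node(4), Node(4)]` → root = Node(val=4, children=[Node(val=4, children=[]), Node(val=4, children=[])])
`shallow = copy.copy(root)` → shallow = Node(val=4, children=[Node(val=4, children=[]), Node(val=4, children=[])])
`deep = copy.deepcopy(root)` → deep = Node(val=4, children=[Node(val=4, children=[]), Node(val=4, children=[])])
`root.val = 524` → root = Node(val=524, children=[Node(val=4, children=[]), Node(val=4, children=[])])
`root.children[0].val = 156` → root = Node(val=524, children=[Node(val=156, children=[]), Node(val=4, children=[])]); shallow = Node(val=4, children=[Node(val=156, children=[]), Node(val=4, children=[])])
`print(shallow.val)` → prints 4
`print(shallow.children[0].val)` → prints 156
`print(deep.val)` → prints 4
`print(deep.children[0].val)` → prints 4

Answer:
4
156
4
4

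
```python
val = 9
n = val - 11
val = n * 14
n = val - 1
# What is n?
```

Trace:
`val = 9` → val = 9
`n = val - 11` → n = -2
`val = n * 14` → val = -28
`n = val - 1` → n = -29
So n = -29

Answer: -29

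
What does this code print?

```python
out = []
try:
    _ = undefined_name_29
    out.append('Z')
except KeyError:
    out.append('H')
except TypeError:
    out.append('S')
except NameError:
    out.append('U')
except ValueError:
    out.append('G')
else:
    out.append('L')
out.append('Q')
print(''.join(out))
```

Execution trace: 'U' (except NameError) → 'Q' (after the try/except). Output: UQ

Answer: UQ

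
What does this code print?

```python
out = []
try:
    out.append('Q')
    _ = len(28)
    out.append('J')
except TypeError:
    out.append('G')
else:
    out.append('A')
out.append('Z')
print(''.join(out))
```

Execution trace: 'Q' (try body) → 'G' (except TypeError) → 'Z' (after the try/except). Output: QGZ

Answer: QGZ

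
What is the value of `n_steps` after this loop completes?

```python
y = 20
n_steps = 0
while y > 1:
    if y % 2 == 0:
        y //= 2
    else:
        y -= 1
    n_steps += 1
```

Steps to reduce 20 to 1
`n_steps` takes the values: 0 → 1 → 2 → 3 → 4 → 5

Answer: 5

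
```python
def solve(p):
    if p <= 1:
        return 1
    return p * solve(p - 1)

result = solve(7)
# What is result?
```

solve(7) = 7 * 6 * 5 * 4 * 3 * 2 * 1 = 5040

Answer: 5040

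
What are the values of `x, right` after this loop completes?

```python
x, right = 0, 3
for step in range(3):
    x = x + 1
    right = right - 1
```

x goes 0→3, right goes 3→0
`x, right` takes the values: (0, 3) → (1, 3) → (1, 2) → (2, 2) → (2, 1) → (3, 1) → (3, 0)

Answer: 3, 0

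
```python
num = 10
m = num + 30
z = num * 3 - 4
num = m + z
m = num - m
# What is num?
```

Trace:
`num = 10` → num = 10
`m = num + 30` → m = 40
`z = num * 3 - 4` → z = 26
`num = m + z` → num = 66
`m = num - m` → m = 26
So num = 66

Answer: 66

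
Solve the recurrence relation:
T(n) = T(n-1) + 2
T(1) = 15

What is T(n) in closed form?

Unrolling: T(n) = T(1) + 2·(n-1) = 15 + 2(n-1) = 2n + 13.

Answer: T(n) = 2n + 13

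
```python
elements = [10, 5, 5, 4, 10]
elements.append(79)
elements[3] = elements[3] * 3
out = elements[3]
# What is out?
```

Trace:
`elements = [10, 5, 5, 4, 10]` → elements = [10, 5, 5, 4, 10]
`elements.append(79)` → elements = [10, 5, 5, 4, 10, 79]
`elements[3] = elements[3] * 3` → elements = [10, 5, 5, 12, 10, 79]
`out = elements[3]` → out = 12
So out = 12

Answer: 12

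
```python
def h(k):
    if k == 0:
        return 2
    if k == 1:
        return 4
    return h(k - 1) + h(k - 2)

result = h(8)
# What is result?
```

Build up from base cases: h(0)=2, h(1)=4, h(2)=6, h(3)=10, h(4)=16, h(5)=26, h(6)=42, ..., h(8)=110

Answer: 110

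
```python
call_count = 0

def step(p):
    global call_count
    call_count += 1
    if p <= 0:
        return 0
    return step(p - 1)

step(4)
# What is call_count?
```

Linear recursion stepping by 1: 5 calls from p=4 down to ≤0.

Answer: 5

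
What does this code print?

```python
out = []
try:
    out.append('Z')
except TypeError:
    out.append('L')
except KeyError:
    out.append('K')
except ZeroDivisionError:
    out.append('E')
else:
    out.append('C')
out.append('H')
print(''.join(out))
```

Execution trace: 'Z' (try body, no exception) → 'C' (else) → 'H' (after the try/except). Output: ZCH

Answer: ZCH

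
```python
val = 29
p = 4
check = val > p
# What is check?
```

Trace:
`val = 29` → val = 29
`p = 4` → p = 4
`check = val > p` → check = True
So check = True

Answer: True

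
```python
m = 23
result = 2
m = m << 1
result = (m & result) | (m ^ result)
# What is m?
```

Trace:
`m = 23` → m = 23
`result = 2` → result = 2
`m = m << 1` → m = 46
`result = (m & result) | (m ^ result)` → result = 46
So m = 46

Answer: 46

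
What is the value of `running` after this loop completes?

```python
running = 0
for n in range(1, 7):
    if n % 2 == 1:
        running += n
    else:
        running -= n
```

Add odd, subtract even
`running` takes the values: 0 → 1 → -1 → 2 → -2 → 3 → -3

Answer: -3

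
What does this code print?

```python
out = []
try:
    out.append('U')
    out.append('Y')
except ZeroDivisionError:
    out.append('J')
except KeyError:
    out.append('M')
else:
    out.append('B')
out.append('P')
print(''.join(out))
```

Execution trace: 'U' (try body) → 'Y' (try body, no exception) → 'B' (else) → 'P' (after the try/except). Output: UYBP

Answer: UYBP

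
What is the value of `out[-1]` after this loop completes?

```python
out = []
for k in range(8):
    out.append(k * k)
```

Last element of squares 0 to 7
`out` takes the values: [] → [0] → [0, 1] → [0, 1, 4] → [0, 1, 4, 9] → [0, 1, 4, 9, 16] → [0, 1, 4, 9, 16, 25] → [0, 1, 4, 9, 16, 25, 36] → [0, 1, 4, 9, 16, 25, 36, 49]
So `out[-1]` = 49

Answer: 49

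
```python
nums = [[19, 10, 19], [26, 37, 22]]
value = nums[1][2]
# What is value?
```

Trace:
`nums = [[19, 10, 19], [26, 37, 22]]` → nums = [[19, 10, 19], [26, 37, 22]]
`value = nums[1][2]` → value = 22
So value = 22

Answer: 22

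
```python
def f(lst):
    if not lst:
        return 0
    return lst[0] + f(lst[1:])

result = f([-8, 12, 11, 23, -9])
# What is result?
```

(-8) + 12 + 11 + 23 + (-9) + 0 = 29

Answer: 29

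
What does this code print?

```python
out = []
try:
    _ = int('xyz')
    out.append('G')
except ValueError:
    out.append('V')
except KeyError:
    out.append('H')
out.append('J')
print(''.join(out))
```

Execution trace: 'V' (except ValueError) → 'J' (after the try/except). Output: VJ

Answer: VJ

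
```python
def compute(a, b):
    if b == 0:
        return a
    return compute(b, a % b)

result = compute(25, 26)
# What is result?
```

compute(25, 26) -> compute(26, 25) -> compute(25, 1) -> compute(1, 0) -> 1

Answer: 1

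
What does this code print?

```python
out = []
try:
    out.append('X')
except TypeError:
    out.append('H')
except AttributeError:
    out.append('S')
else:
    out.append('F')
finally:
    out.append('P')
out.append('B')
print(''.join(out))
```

Execution trace: 'X' (try body, no exception) → 'F' (else) → 'P' (finally) → 'B' (after the try/except). Output: XFPB

Answer: XFPB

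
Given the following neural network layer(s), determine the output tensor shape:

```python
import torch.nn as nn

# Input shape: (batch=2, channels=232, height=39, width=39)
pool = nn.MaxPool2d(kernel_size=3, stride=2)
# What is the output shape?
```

Input: (2, 232, 39, 39) -> Output: (2, 232, 19, 19)

Answer: (2, 232, 19, 19)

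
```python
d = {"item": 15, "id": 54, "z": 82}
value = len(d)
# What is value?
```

Trace:
`d = {"item": 15, "id": 54, "z": 82}` → d = {'item': 15, 'id': 54, 'z': 82}
`value = len(d)` → value = 3
So value = 3

Answer: 3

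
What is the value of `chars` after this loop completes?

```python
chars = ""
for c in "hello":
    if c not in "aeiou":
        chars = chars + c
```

Remove vowels from 'hello'
`chars` takes the values: "" → "h" → "hl" → "hll"

Answer: "hll"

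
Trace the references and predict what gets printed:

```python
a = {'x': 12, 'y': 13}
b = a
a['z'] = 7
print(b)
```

Key concept: dict aliasing.
Step by step:
`a = {'x': 12, 'y': 13}` → a = {'x': 12, 'y': 13}
`b = a` → b = {'x': 12, 'y': 13} (same object as a)
`a['z'] = 7` → a = {'x': 12, 'y': 13, 'z': 7} (same object as b); b = {'x': 12, 'y': 13, 'z': 7} (same object as a)
`print(b)` → prints {'x': 12, 'y': 13, 'z': 7}

Answer: {'x': 12, 'y': 13, 'z': 7}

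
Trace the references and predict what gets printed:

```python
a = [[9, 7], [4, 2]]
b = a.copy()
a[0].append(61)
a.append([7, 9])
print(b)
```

Key concept: shallow copy with nested lists.
Step by step:
`a = [[9, 7], [4, 2]]` → a = [[9, 7], [4, 2]]
`b = a.copy()` → b = [[9, 7], [4, 2]]
`a[0].append(61)` → a = [[9, 7, 61], [4, 2]]; b = [[9, 7, 61], [4, 2]]
`a.append([7, 9])` → a = [[9, 7, 61], [4, 2], [7, 9]]
`print(b)` → prints [[9, 7, 61], [4, 2]]

Answer: [[9, 7, 61], [4, 2]]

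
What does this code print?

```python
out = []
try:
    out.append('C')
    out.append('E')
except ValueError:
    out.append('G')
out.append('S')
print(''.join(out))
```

Execution trace: 'C' (try body) → 'E' (try body, no exception) → 'S' (after the try/except). Output: CES

Answer: CES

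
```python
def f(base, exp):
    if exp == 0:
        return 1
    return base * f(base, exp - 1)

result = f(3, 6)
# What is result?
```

f(3, 6) = 3 * 3 * 3 * 3 * 3 * 3 = 729

Answer: 729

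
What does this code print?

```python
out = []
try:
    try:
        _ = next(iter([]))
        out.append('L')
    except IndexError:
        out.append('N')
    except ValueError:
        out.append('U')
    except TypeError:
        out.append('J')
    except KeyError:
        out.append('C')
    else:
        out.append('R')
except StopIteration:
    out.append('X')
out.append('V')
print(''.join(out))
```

Execution trace: 'X' (outer except StopIteration) → 'V' (after the try/except). Output: XV

Answer: XV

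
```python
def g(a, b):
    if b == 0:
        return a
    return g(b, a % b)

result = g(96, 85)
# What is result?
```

g(96, 85) -> g(85, 11) -> g(11, 8) -> g(8, 3) -> g(3, 2) -> g(2, 1) -> g(1, 0) -> 1

Answer: 1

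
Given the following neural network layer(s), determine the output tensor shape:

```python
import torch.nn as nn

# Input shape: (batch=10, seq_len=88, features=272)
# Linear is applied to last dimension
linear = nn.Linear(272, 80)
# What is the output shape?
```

Input: (10, 88, 272) -> Output: (10, 88, 80)

Answer: (10, 88, 80)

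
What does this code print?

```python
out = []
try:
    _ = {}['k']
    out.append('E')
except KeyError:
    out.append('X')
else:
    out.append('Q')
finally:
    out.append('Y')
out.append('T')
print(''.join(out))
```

Execution trace: 'X' (except KeyError) → 'Y' (finally) → 'T' (after the try/except). Output: XYT

Answer: XYT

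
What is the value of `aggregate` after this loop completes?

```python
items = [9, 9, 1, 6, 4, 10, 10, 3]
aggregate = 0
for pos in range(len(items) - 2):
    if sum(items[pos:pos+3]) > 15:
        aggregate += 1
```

Count windows with sum > 15
`aggregate` takes the values: 0 → 1 → 2 → 3 → 4 → 5

Answer: 5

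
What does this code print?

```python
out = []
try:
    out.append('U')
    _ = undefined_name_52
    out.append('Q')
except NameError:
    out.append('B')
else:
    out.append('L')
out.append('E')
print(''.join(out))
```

Execution trace: 'U' (try body) → 'B' (except NameError) → 'E' (after the try/except). Output: UBE

Answer: UBE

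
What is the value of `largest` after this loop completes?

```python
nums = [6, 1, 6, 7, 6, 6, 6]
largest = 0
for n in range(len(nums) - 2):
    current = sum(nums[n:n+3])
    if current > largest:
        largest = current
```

Max sum of 3-element window in [6, 1, 6, 7, 6, 6, 6]
`largest` takes the values: 0 → 13 → 14 → 19

Answer: 19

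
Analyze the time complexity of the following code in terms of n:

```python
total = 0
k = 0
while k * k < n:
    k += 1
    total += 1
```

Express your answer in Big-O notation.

Each loop level contributes: √n. Multiplying the contributions gives O(√n).

Answer: O(√n)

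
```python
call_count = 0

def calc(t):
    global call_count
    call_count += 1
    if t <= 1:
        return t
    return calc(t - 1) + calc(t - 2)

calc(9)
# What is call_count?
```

Calls(t) = 1 + Calls(t-1) + Calls(t-2); Calls(0)=Calls(1)=1. For t=9 this gives 109.

Answer: 109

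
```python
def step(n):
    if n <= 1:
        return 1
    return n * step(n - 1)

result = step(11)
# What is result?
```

step(11) = 11 * 10 * 9 * 8 * 7 * 6 * 5 * 4 * 3 * 2 * 1 = 39916800

Answer: 39916800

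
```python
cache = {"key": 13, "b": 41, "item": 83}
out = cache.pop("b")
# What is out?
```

Trace:
`cache = {"key": 13, "b": 41, "item": 83}` → cache = {'key': 13, 'b': 41, 'item': 83}
`out = cache.pop("b")` → cache = {'key': 13, 'item': 83}; out = 41
So out = 41

Answer: 41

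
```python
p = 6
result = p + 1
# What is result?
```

Trace:
`p = 6` → p = 6
`result = p + 1` → result = 7
So result = 7

Answer: 7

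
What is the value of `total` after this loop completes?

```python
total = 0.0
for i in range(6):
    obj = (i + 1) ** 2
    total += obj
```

Sum of squared losses 1² + 2² + ... + 6²
`total` takes the values: 0.0 → 1.0 → 5.0 → 14.0 → 30.0 → 55.0 → 91.0

Answer: 91.0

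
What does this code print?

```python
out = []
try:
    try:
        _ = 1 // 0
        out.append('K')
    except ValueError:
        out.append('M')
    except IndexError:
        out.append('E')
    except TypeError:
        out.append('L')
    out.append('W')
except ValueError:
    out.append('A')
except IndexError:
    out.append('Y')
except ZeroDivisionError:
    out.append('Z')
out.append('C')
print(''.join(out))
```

Execution trace: 'Z' (except ZeroDivisionError) → 'C' (after the try/except). Output: ZC

Answer: ZC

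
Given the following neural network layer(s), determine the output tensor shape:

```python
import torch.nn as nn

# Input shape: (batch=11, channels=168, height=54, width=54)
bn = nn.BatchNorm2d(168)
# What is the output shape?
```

Input: (11, 168, 54, 54) -> Output: (11, 168, 54, 54)

Answer: (11, 168, 54, 54)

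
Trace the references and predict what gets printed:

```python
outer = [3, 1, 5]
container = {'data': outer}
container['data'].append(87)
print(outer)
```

Key concept: dict holds reference to list.
Step by step:
`outer = [3, 1, 5]` → outer = [3, 1, 5]
`container = {'data': outer}` → container = {'data': [3, 1, 5]}
`container['data'].append(87)` → outer = [3, 1, 5, 87]; container = {'data': [3, 1, 5, 87]}
`print(outer)` → prints [3, 1, 5, 87]

Answer: [3, 1, 5, 87]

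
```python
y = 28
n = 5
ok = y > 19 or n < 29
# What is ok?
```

Trace:
`y = 28` → y = 28
`n = 5` → n = 5
`ok = y > 19 or n < 29` → ok = True
So ok = True

Answer: True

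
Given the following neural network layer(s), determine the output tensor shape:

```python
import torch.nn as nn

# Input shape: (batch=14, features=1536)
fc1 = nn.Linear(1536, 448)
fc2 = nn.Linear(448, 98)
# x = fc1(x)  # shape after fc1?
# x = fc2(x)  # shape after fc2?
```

Input: (14, 1536) -> after fc1: (14, 448) -> Output: (14, 98)

Answer: (14, 98)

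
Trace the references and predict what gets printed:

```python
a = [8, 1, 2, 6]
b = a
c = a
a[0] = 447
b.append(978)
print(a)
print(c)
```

Key concept: multiple aliases.
Step by step:
`a = [8, 1, 2, 6]` → a = [8, 1, 2, 6]
`b = a` → b = [8, 1, 2, 6] (same object as a)
`c = a` → c = [8, 1, 2, 6] (same object as a, b)
`a[0] = 447` → a = [447, 1, 2, 6] (same object as b, c); b = [447, 1, 2, 6] (same object as a, c); c = [447, 1, 2, 6] (same object as a, b)
`b.append(978)` → a = [447, 1, 2, 6, 978] (same object as b, c); b = [447, 1, 2, 6, 978] (same object as a, c); c = [447, 1, 2, 6, 978] (same object as a, b)
`print(a)` → prints [447, 1, 2, 6, 978]
`print(c)` → prints [447, 1, 2, 6, 978]

Answer:
[447, 1, 2, 6, 978]
[447, 1, 2, 6, 978]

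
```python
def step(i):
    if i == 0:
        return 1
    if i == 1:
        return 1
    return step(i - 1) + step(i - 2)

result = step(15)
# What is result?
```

Build up from base cases: step(0)=1, step(1)=1, step(2)=2, step(3)=3, step(4)=5, step(5)=8, step(6)=13, ..., step(15)=987

Answer: 987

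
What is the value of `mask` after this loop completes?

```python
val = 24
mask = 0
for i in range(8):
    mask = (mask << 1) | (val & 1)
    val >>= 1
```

Reverse lowest 8 bits of 24
`mask` takes the values: 0 → 1 → 3 → 6 → 12 → 24

Answer: 24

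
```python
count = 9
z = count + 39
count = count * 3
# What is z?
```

Trace:
`count = 9` → count = 9
`z = count + 39` → z = 48
`count = count * 3` → count = 27
So z = 48

Answer: 48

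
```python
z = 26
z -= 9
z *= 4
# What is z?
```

Trace:
`z = 26` → z = 26
`z -= 9` → z = 17
`z *= 4` → z = 68
So z = 68

Answer: 68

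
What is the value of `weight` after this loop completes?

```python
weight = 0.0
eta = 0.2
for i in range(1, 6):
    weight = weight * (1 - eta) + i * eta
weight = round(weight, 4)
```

Moving average with lr=0.2
`weight` takes the values: 0.0 → 0.2 → 0.56 → 1.048 → 1.6384 → 2.31072 → 2.3107

Answer: 2.3107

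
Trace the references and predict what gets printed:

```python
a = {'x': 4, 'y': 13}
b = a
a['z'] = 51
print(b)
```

Key concept: dict aliasing.
Step by step:
`a = {'x': 4, 'y': 13}` → a = {'x': 4, 'y': 13}
`b = a` → b = {'x': 4, 'y': 13} (same object as a)
`a['z'] = 51` → a = {'x': 4, 'y': 13, 'z': 51} (same object as b); b = {'x': 4, 'y': 13, 'z': 51} (same object as a)
`print(b)` → prints {'x': 4, 'y': 13, 'z': 51}

Answer: {'x': 4, 'y': 13, 'z': 51}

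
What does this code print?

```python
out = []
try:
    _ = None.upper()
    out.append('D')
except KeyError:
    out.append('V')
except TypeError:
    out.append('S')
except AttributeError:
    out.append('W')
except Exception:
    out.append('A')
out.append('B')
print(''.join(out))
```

Execution trace: 'W' (except AttributeError) → 'B' (after the try/except). Output: WB

Answer: WB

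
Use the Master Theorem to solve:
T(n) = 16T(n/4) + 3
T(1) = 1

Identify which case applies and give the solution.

a=16, b=4, f(n)=3. log_4(16) = 2. Since c=0 < 2, Case 1 applies: T(n) = Θ(n^log_b(a)) = O(n^2).

Answer: O(n^2) - Case 1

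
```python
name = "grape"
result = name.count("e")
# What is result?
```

Trace:
`name = "grape"` → name = 'grape'
`result = name.count("e")` → result = 1
So result = 1

Answer: 1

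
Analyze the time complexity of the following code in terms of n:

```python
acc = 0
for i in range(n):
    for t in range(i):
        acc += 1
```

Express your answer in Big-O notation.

Each loop level contributes: n × n. Multiplying the contributions gives O(n^2).

Answer: O(n^2)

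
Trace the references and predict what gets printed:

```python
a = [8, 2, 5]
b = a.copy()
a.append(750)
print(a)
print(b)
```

Key concept: list.copy() creates independent copy.
Step by step:
`a = [8, 2, 5]` → a = [8, 2, 5]
`b = a.copy()` → b = [8, 2, 5]
`a.append(750)` → a = [8, 2, 5, 750]
`print(a)` → prints [8, 2, 5, 750]
`print(b)` → prints [8, 2, 5]

Answer:
[8, 2, 5, 750]
[8, 2, 5]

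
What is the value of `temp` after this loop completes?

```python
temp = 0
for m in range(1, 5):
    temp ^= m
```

XOR of 1 to 4
`temp` takes the values: 0 → 1 → 3 → 0 → 4

Answer: 4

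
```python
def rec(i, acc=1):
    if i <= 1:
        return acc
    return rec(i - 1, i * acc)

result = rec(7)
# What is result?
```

Accumulator trace (n, acc): (7, 1) -> (6, 7) -> (5, 42) -> (4, 210) -> (3, 840) -> (2, 2520) -> (1, 5040) -> return 5040

Answer: 5040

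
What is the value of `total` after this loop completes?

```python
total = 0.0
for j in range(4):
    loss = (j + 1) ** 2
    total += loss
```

Sum of squared losses 1² + 2² + ... + 4²
`total` takes the values: 0.0 → 1.0 → 5.0 → 14.0 → 30.0

Answer: 30.0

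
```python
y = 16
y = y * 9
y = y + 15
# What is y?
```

Trace:
`y = 16` → y = 16
`y = y * 9` → y = 144
`y = y + 15` → y = 159
So y = 159

Answer: 159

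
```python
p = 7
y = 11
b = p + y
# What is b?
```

Trace:
`p = 7` → p = 7
`y = 11` → y = 11
`b = p + y` → b = 18
So b = 18

Answer: 18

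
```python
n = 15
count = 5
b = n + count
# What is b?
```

Trace:
`n = 15` → n = 15
`count = 5` → count = 5
`b = n + count` → b = 20
So b = 20

Answer: 20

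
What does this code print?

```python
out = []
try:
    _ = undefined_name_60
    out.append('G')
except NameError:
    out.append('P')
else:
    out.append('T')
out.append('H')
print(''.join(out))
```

Execution trace: 'P' (except NameError) → 'H' (after the try/except). Output: PH

Answer: PH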